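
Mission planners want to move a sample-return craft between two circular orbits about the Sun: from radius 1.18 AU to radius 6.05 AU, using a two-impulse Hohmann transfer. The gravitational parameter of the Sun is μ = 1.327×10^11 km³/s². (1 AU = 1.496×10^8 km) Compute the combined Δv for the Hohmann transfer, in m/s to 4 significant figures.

In km: r₁ = 1.18 × 1.496×10^8 = 1.76528×10^8 km; r₂ = 6.05 × 1.496×10^8 = 9.0508×10^8 km.
Transfer-ellipse semi-major axis a_t = (r₁ + r₂)/2 = (1.76528×10^8 + 9.0508×10^8)/2 = 5.40804×10^8 km.
Circular speed at r₁: v₁ = √(μ/r₁) = √(1.327×10^11/1.76528×10^8) = 27.4176 km/s.
On the transfer ellipse at r₁, v² = μ(2/r − 1/a) gives v_p = √[μ(2/r₁ − 1/a_t)] = 35.4693 km/s.
First burn Δv₁ = |v_p − v₁| = 8.052 km/s.
Circular speed at r₂: v₂ = √(μ/r₂) = 12.109 km/s.
Transfer-orbit speed at r₂: v_a = √[μ(2/r₂ − 1/a_t)] = 6.9180 km/s.
Second burn Δv₂ = |v₂ − v_a| = 5.191 km/s.
Total Δv = Δv₁ + Δv₂ = 13.24 km/s.

Δv = 13240 m/s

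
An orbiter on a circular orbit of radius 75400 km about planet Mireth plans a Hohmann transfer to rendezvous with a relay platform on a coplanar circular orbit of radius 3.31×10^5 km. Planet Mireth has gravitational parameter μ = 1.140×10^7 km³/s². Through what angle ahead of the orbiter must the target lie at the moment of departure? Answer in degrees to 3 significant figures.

Semi-major axis of the transfer orbit: a_t = (75400 + 3.310×10^5)/2 = 2.032×10^5 km.
Transfer time t = π√(a_t³/μ) = 85230 s.
The target's mean motion on its circular orbit is ω₂ = √(μ/r₂³) = 1.773×10^-5 rad/s.
Angle swept by the target during transfer: ω₂·t = 1.5111 rad = 86.58°.
Arrival is 180° from departure on the ellipse, so φ = 180° − 86.58° = 93.4°.

φ = 93.4°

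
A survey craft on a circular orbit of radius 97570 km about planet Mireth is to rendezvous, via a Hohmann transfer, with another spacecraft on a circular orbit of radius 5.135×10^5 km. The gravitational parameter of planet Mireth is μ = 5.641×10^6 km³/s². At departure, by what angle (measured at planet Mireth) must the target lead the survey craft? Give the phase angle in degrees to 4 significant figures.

Transfer-ellipse semi-major axis a_t = (r₁ + r₂)/2 = (97570 + 5.135×10^5)/2 = 3.05535×10^5 km.
Transfer time t = π√(a_t³/μ) = 2.2339×10^5 s.
Target angular speed ω₂ = √(μ/r₂³) = 6.4546×10^-6 rad/s.
Angle swept by the target during transfer: ω₂·t = 1.4419 rad = 82.61°.
Arrival is 180° from departure on the ellipse, so φ = 180° − 82.61° = 97.39°.

φ = 97.39°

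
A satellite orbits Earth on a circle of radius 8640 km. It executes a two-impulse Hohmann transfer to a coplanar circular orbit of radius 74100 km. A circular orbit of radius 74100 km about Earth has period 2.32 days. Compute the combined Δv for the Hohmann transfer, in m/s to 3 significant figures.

Δv = 3560 m/s

From Kepler's third law T² = 4π²r³/μ at r = 74100 km, T = 2.32 days = 2.32 × 86400 s = 2.00448×10^5 s: μ = 4π²r³/T² = 3.99771×10^5 km³/s².
Semi-major axis of the transfer orbit: a_t = (8640 + 74100)/2 = 41370 km.
Circular speed at r₁: v₁ = √(μ/r₁) = √(3.99771×10^5/8640) = 6.8022 km/s.
Transfer-orbit speed at r₁ (vis-viva equation): v_p = √[μ(2/r₁ − 1/a_t)] = 9.1036 km/s.
First burn Δv₁ = |v_p − v₁| = 2.3014 km/s.
At r₂, v₂ = √(μ/r₂) = 2.3227 km/s.
Transfer-orbit speed at r₂: v_a = √[μ(2/r₂ − 1/a_t)] = 1.0615 km/s.
Second burn Δv₂ = |v₂ − v_a| = 1.2612 km/s.
Δv = Δv₁ + Δv₂ = 2.3014 + 1.2612 = 3.563 km/s.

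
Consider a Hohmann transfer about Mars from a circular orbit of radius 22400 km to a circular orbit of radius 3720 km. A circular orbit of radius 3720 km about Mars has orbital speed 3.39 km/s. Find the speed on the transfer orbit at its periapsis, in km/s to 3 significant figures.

v = 4.44 km/s

From the circular-orbit relation v² = μ/r at r = 3720 km: μ = v²r = (3.39)² × 3720 = 42750.6 km³/s².
The Hohmann ellipse has a_t = (r₁ + r₂)/2 = 13060 km.
The periapsis of the transfer ellipse is at r = 3720 km.
From the vis-viva equation, v = √[μ(2/r − 1/a_t)] = 4.440 km/s.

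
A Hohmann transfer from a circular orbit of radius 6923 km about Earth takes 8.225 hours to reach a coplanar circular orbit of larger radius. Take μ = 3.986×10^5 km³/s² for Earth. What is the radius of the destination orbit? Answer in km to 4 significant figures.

r₂ = 58750 km

Transfer time t = 8.225 hours = 29610 s, and t = π√(a_t³/μ).
So a_t = (μ t²/π²)^(1/3) = (3.986×10^5 × (29610)² / π²)^(1/3) = 32838 km.
Since a_t = (r₁ + r₂)/2, r₂ = 2a_t − r₁ = 2×32838 − 6923 = 58753 km.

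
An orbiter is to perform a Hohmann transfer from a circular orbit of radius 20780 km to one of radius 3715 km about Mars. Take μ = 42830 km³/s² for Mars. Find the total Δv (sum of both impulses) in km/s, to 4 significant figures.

Δv = 1.672 km/s

Transfer-ellipse semi-major axis a_t = (r₁ + r₂)/2 = (20780 + 3715)/2 = 12247.5 km.
Circular speed at r₁: v₁ = √(μ/r₁) = √(42830/20780) = 1.4357 km/s.
On the transfer ellipse at r₁, vis-viva equation gives v_a = √[μ(2/r₁ − 1/a_t)] = 0.79069 km/s.
First burn Δv₁ = |v_a − v₁| = 0.6450 km/s.
At r₂, v₂ = √(μ/r₂) = 3.3954 km/s.
Transfer-orbit speed at r₂: v_p = √[μ(2/r₂ − 1/a_t)] = 4.4228 km/s.
Second burn Δv₂ = |v₂ − v_p| = 1.027 km/s.
Δv = Δv₁ + Δv₂ = 0.6450 + 1.027 = 1.672 km/s.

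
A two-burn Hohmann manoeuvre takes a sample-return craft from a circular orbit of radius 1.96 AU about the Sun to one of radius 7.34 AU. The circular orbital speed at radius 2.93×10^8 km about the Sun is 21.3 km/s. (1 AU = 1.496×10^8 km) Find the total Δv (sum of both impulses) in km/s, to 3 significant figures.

Δv = 9.32 km/s

From the circular-orbit relation v² = μ/r at r = 2.93×10^8 km: μ = v²r = (21.3)² × 2.93×10^8 = 1.32931×10^11 km³/s².
In km: r₁ = 1.96 × 1.496×10^8 = 2.93216×10^8 km; r₂ = 7.34 × 1.496×10^8 = 1.098064×10^9 km.
The Hohmann ellipse has a_t = (r₁ + r₂)/2 = 6.9564×10^8 km.
Circular speed at r₁: v₁ = √(μ/r₁) = √(1.32931×10^11/2.93216×10^8) = 21.292 km/s.
Transfer-orbit speed at r₁ (vis-viva): v_p = √[μ(2/r₁ − 1/a_t)] = 26.751 km/s.
First burn Δv₁ = |v_p − v₁| = 5.459 km/s.
At r₂, v₂ = √(μ/r₂) = 11.0027 km/s.
Transfer-orbit speed at r₂: v_a = √[μ(2/r₂ − 1/a_t)] = 7.14334 km/s.
Second burn Δv₂ = |v₂ − v_a| = 3.859 km/s.
Total Δv = Δv₁ + Δv₂ = 9.318 km/s.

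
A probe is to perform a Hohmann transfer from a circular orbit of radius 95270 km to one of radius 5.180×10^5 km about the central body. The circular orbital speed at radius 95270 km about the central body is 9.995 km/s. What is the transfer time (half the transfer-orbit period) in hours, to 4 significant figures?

From the circular-orbit relation v² = μ/r at r = 95270 km: μ = v²r = (9.995)² × 95270 = 9.51748×10^6 km³/s².
Transfer-ellipse semi-major axis a_t = (r₁ + r₂)/2 = (95270 + 5.180×10^5)/2 = 3.06635×10^5 km.
By Kepler's third law the transfer-orbit period is T = 2π√(a_t³/μ), so t = T/2 = 1.729×10^5 s.
Converting: 1.729×10^5 s ÷ 3600 s/hour = 48.03 hours.

t = 48.03 hours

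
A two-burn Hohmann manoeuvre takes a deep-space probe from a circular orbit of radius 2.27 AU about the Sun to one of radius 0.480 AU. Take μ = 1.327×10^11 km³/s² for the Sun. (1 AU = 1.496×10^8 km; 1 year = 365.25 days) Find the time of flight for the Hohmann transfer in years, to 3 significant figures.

t = 0.806 years

In km: r₁ = 2.27 × 1.496×10^8 = 3.39592×10^8 km; r₂ = 0.480 × 1.496×10^8 = 7.1808×10^7 km.
Transfer-ellipse semi-major axis a_t = (r₁ + r₂)/2 = (3.39592×10^8 + 7.1808×10^7)/2 = 2.057×10^8 km.
Transfer time t = π√(a_t³/μ) = π√((2.057×10^8)³ / 1.327×10^11) = 2.544×10^7 s.
Converting: 2.544×10^7 s ÷ 3.15576×10^7 s/year (365.25 × 86400) = 0.806 years.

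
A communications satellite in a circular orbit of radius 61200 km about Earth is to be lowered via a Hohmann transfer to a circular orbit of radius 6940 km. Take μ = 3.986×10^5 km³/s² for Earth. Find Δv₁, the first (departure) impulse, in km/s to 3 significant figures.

Δv₁ = 1.40 km/s

Transfer-ellipse semi-major axis a_t = (r₁ + r₂)/2 = (61200 + 6940)/2 = 34070 km.
Circular speed at r = 61200 km: v_c = √(μ/r) = 2.552 km/s.
Transfer-orbit speed at the same r (vis-viva, a = a_t): v_t = √[μ(2/r − 1/a_t)] = 1.152 km/s.
Δv₁ = |v_t − v_c| = |1.152 − 2.552| = 1.400 km/s.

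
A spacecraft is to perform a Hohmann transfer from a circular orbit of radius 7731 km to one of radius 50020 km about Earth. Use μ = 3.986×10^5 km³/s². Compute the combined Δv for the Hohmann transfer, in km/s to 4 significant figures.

The Hohmann ellipse has a_t = (r₁ + r₂)/2 = 28875.5 km.
At r₁ the circular-orbit speed is v₁ = √(μ/r₁) = 7.1804 km/s.
Transfer-orbit speed at r₁ (vis-viva): v_p = √[μ(2/r₁ − 1/a_t)] = 9.4506 km/s.
First burn Δv₁ = |v_p − v₁| = 2.270 km/s.
Circular speed at r₂: v₂ = √(μ/r₂) = 2.823 km/s.
Transfer-orbit speed at r₂: v_a = √[μ(2/r₂ − 1/a_t)] = 1.461 km/s.
Second burn Δv₂ = |v₂ − v_a| = 1.362 km/s.
Total Δv = Δv₁ + Δv₂ = 3.632 km/s.

Δv = 3.632 km/s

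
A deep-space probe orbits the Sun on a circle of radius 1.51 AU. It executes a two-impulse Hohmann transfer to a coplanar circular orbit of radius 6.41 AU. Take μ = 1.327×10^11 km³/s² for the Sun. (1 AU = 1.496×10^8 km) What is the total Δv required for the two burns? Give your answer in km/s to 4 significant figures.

Δv = 11.10 km/s

In km: r₁ = 1.51 × 1.496×10^8 = 2.25896×10^8 km; r₂ = 6.41 × 1.496×10^8 = 9.58936×10^8 km.
Transfer-ellipse semi-major axis a_t = (r₁ + r₂)/2 = (2.25896×10^8 + 9.58936×10^8)/2 = 5.92416×10^8 km.
At r₁ the circular-orbit speed is v₁ = √(μ/r₁) = 24.237 km/s.
Transfer-orbit speed at r₁ (v² = μ(2/r − 1/a)): v_p = √[μ(2/r₁ − 1/a_t)] = 30.836 km/s.
First burn Δv₁ = |v_p − v₁| = 6.599 km/s.
Circular speed at r₂: v₂ = √(μ/r₂) = 11.764 km/s.
Transfer-orbit speed at r₂: v_a = √[μ(2/r₂ − 1/a_t)] = 7.2641 km/s.
Second burn Δv₂ = |v₂ − v_a| = 4.500 km/s.
Total Δv = Δv₁ + Δv₂ = 11.10 km/s.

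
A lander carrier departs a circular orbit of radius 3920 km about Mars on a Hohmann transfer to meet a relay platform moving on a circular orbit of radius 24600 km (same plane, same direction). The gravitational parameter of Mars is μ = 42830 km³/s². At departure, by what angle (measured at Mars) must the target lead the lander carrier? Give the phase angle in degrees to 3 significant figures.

φ = 101°

The Hohmann ellipse has a_t = (r₁ + r₂)/2 = 14260 km.
Transfer time t = π√(a_t³/μ) = 25850 s.
The target's mean motion on its circular orbit is ω₂ = √(μ/r₂³) = 5.3638×10^-5 rad/s.
Angle swept by the target during transfer: ω₂·t = 1.3865 rad = 79.44°.
The lander carrier traverses 180° on the transfer ellipse, so the target must lead by 180° − 79.44° = 101°.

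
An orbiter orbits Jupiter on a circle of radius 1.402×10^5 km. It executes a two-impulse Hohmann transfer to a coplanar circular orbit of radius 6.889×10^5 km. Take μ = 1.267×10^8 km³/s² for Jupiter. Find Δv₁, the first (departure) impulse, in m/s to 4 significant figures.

Semi-major axis of the transfer orbit: a_t = (1.402×10^5 + 6.889×10^5)/2 = 4.1455×10^5 km.
Circular speed at r = 1.402×10^5 km: v_c = √(μ/r) = 30.062 km/s.
Transfer-orbit speed at the same r (vis-viva, a = a_t): v_t = √[μ(2/r − 1/a_t)] = 38.753 km/s.
Δv₁ = |v_t − v_c| = |38.753 − 30.062| = 8.691 km/s.

Δv₁ = 8691 m/s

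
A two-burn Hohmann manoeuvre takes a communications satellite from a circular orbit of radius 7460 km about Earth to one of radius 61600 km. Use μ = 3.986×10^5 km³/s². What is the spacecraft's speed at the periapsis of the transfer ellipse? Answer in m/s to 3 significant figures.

Semi-major axis of the transfer orbit: a_t = (7460 + 61600)/2 = 34530 km.
The periapsis of the transfer ellipse is at r = 7460 km.
Vis-viva: v = √[μ(2/r − 1/a_t)] = √[3.986×10^5 × (2/7460 − 1/34530)] = 9.763 km/s.

v = 9760 m/s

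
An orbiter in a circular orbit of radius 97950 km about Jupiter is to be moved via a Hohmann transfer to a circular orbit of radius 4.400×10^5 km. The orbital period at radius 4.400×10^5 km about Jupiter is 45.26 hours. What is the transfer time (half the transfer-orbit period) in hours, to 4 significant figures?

From Kepler's third law T² = 4π²r³/μ at r = 4.400×10^5 km, T = 45.26 hours = 45.26 × 3600 s = 1.62936×10^5 s: μ = 4π²r³/T² = 1.26673×10^8 km³/s².
The Hohmann ellipse has a_t = (r₁ + r₂)/2 = 2.68975×10^5 km.
Half the transfer-orbit period gives t = π√(a_t³/μ) = 38940 s.
Converting: 38940 s ÷ 3600 s/hour = 10.82 hours.

t = 10.82 hours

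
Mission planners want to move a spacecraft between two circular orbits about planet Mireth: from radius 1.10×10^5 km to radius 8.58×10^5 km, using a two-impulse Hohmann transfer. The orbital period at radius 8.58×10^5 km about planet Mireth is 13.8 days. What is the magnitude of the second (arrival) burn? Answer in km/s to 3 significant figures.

Δv₂ = 2.37 km/s

From Kepler's third law T² = 4π²r³/μ at r = 8.58×10^5 km, T = 13.8 days = 13.8 × 86400 s = 1.19232×10^6 s: μ = 4π²r³/T² = 1.75403×10^7 km³/s².
The Hohmann ellipse has a_t = (r₁ + r₂)/2 = 4.840×10^5 km.
Circular speed at r = 8.580×10^5 km: v_c = √(μ/r) = 4.521 km/s.
Transfer-orbit speed at the same r (vis-viva, a = a_t): v_t = √[μ(2/r − 1/a_t)] = 2.155 km/s.
Δv₂ = |v_t − v_c| = |2.155 − 4.521| = 2.366 km/s.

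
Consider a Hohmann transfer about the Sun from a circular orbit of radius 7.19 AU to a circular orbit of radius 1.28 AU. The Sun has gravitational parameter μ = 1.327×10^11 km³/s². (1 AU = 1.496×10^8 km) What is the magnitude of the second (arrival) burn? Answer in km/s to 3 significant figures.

In km: r₁ = 7.19 × 1.496×10^8 = 1.075624×10^9 km; r₂ = 1.28 × 1.496×10^8 = 1.91488×10^8 km.
Transfer-ellipse semi-major axis a_t = (r₁ + r₂)/2 = (1.075624×10^9 + 1.91488×10^8)/2 = 6.33556×10^8 km.
On the circular orbit at r = 1.91488×10^8 km, v_c = √(μ/r) = 26.325 km/s.
Vis-viva on the transfer ellipse at r = 1.91488×10^8 km gives v_t = √[μ(2/r − 1/a_t)] = 34.301 km/s.
Δv₂ = |v_t − v_c| = |34.301 − 26.325| = 7.976 km/s.

Δv₂ = 7.98 km/s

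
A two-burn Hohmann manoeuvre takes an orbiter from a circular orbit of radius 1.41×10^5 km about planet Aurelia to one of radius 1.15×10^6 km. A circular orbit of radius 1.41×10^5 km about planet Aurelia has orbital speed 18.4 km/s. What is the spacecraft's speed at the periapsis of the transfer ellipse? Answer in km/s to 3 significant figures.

From the circular-orbit relation v² = μ/r at r = 1.41×10^5 km: μ = v²r = (18.4)² × 1.41×10^5 = 4.77370×10^7 km³/s².
Semi-major axis of the transfer orbit: a_t = (1.410×10^5 + 1.150×10^6)/2 = 6.455×10^5 km.
The periapsis of the transfer ellipse is at r = 1.410×10^5 km.
From the vis-viva equation, v = √[μ(2/r − 1/a_t)] = 24.56 km/s.

v = 24.6 km/s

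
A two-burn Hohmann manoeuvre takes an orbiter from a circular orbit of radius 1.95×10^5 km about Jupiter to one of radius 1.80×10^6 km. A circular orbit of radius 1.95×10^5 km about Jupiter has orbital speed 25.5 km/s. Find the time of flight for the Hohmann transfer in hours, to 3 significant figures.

From the circular-orbit relation v² = μ/r at r = 1.95×10^5 km: μ = v²r = (25.5)² × 1.95×10^5 = 1.26799×10^8 km³/s².
The Hohmann ellipse has a_t = (r₁ + r₂)/2 = 9.975×10^5 km.
Half the transfer-orbit period gives t = π√(a_t³/μ) = 2.779×10^5 s.
Converting: 2.779×10^5 s ÷ 3600 s/hour = 77.2 hours.

t = 77.2 hours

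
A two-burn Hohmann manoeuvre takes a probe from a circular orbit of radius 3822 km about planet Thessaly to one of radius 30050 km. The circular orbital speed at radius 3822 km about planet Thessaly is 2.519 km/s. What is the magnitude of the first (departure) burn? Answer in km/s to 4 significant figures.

Δv₁ = 0.8364 km/s

From the circular-orbit relation v² = μ/r at r = 3822 km: μ = v²r = (2.519)² × 3822 = 24252.0 km³/s².
Transfer-ellipse semi-major axis a_t = (r₁ + r₂)/2 = (3822 + 30050)/2 = 16936 km.
On the circular orbit at r = 3822 km, v_c = √(μ/r) = 2.5190 km/s.
Transfer-orbit speed at the same r (vis-viva, a = a_t): v_t = √[μ(2/r − 1/a_t)] = 3.3554 km/s.
Δv₁ = |v_t − v_c| = |3.3554 − 2.5190| = 0.8364 km/s.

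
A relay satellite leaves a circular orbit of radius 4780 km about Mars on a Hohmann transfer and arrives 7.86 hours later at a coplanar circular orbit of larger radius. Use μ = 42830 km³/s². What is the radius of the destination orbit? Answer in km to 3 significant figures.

Transfer time t = 7.86 hours = 28296 s, and t = π√(a_t³/μ).
So a_t = (μ t²/π²)^(1/3) = (42830 × (28296)² / π²)^(1/3) = 15146 km.
Since a_t = (r₁ + r₂)/2, r₂ = 2a_t − r₁ = 2×15146 − 4780 = 25512 km.

r₂ = 25500 km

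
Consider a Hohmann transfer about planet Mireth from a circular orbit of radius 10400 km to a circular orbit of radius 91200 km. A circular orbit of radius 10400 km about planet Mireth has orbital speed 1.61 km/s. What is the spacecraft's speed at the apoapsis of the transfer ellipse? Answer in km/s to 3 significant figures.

From the circular-orbit relation v² = μ/r at r = 10400 km: μ = v²r = (1.61)² × 10400 = 26957.8 km³/s².
The Hohmann ellipse has a_t = (r₁ + r₂)/2 = 50800 km.
At apoapsis, r = 91200 km.
Vis-viva: v = √[μ(2/r − 1/a_t)] = √[26957.8 × (2/91200 − 1/50800)] = 0.2460 km/s.

v = 0.246 km/s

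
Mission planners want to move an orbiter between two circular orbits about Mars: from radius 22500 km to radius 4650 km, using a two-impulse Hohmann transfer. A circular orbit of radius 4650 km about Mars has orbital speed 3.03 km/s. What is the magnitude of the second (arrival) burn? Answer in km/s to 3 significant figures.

Δv₂ = 0.871 km/s

From the circular-orbit relation v² = μ/r at r = 4650 km: μ = v²r = (3.03)² × 4650 = 42691.2 km³/s².
Semi-major axis of the transfer orbit: a_t = (22500 + 4650)/2 = 13575 km.
Circular speed at r = 4650 km: v_c = √(μ/r) = 3.0300 km/s.
Vis-viva on the transfer ellipse at r = 4650 km gives v_t = √[μ(2/r − 1/a_t)] = 3.9009 km/s.
Δv₂ = |v_t − v_c| = |3.9009 − 3.0300| = 0.8709 km/s.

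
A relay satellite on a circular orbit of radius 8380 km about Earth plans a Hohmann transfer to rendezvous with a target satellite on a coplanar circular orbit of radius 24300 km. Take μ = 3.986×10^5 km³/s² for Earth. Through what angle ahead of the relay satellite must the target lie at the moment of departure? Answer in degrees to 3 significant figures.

φ = 80.7°

The Hohmann ellipse has a_t = (r₁ + r₂)/2 = 16340 km.
Transfer time t = π√(a_t³/μ) = 10393.4 s.
Target angular speed ω₂ = √(μ/r₂³) = 1.66671×10^-4 rad/s.
Angle swept by the target during transfer: ω₂·t = 1.73228 rad = 99.252°.
The relay satellite traverses 180° on the transfer ellipse, so the target must lead by 180° − 99.252° = 80.7°.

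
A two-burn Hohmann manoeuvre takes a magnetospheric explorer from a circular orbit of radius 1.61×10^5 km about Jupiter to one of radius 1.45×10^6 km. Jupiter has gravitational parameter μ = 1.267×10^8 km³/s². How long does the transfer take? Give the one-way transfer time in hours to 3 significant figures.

Semi-major axis of the transfer orbit: a_t = (1.610×10^5 + 1.450×10^6)/2 = 8.055×10^5 km.
Transfer time t = π√(a_t³/μ) = π√((8.055×10^5)³ / 1.267×10^8) = 2.0177×10^5 s.
Converting: 2.0177×10^5 s ÷ 3600 s/hour = 56.0 hours.

t = 56.0 hours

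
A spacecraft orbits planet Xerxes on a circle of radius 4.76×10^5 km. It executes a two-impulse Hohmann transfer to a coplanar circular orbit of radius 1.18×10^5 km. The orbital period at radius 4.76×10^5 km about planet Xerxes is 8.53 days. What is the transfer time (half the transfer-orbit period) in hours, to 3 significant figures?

t = 50.4 hours

From Kepler's third law T² = 4π²r³/μ at r = 4.76×10^5 km, T = 8.53 days = 8.53 × 86400 s = 7.36992×10^5 s: μ = 4π²r³/T² = 7.83890×10^6 km³/s².
The Hohmann ellipse has a_t = (r₁ + r₂)/2 = 2.970×10^5 km.
Transfer time t = π√(a_t³/μ) = π√((2.970×10^5)³ / 7.83890×10^6) = 1.816×10^5 s.
Converting: 1.816×10^5 s ÷ 3600 s/hour = 50.4 hours.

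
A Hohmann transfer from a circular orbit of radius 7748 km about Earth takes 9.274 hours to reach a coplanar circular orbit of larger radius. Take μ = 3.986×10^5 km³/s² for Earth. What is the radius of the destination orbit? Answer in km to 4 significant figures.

Transfer time t = 9.274 hours = 33386.4 s, and t = π√(a_t³/μ).
So a_t = (μ t²/π²)^(1/3) = (3.986×10^5 × (33386.4)² / π²)^(1/3) = 35573 km.
Since a_t = (r₁ + r₂)/2, r₂ = 2a_t − r₁ = 2×35573 − 7748 = 63398 km.

r₂ = 63400 km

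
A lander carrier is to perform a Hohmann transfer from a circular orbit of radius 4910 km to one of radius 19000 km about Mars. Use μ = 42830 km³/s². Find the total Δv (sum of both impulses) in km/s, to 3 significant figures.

Δv = 1.31 km/s

Semi-major axis of the transfer orbit: a_t = (4910 + 19000)/2 = 11955 km.
Circular speed at r₁: v₁ = √(μ/r₁) = √(42830/4910) = 2.9535 km/s.
Transfer-orbit speed at r₁ (vis-viva equation): v_p = √[μ(2/r₁ − 1/a_t)] = 3.7234 km/s.
First burn Δv₁ = |v_p − v₁| = 0.7699 km/s.
Circular speed at r₂: v₂ = √(μ/r₂) = 1.5014 km/s.
Transfer-orbit speed at r₂: v_a = √[μ(2/r₂ − 1/a_t)] = 0.96220 km/s.
Second burn Δv₂ = |v₂ − v_a| = 0.5392 km/s.
Δv = Δv₁ + Δv₂ = 0.7699 + 0.5392 = 1.309 km/s.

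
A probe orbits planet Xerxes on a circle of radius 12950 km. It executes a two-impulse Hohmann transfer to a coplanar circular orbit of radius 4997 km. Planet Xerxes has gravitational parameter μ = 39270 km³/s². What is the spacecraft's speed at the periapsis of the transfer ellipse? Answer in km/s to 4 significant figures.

v = 3.368 km/s

The Hohmann ellipse has a_t = (r₁ + r₂)/2 = 8973.5 km.
The periapsis of the transfer ellipse is at r = 4997 km.
From the vis-viva equation, v = √[μ(2/r − 1/a_t)] = 3.368 km/s.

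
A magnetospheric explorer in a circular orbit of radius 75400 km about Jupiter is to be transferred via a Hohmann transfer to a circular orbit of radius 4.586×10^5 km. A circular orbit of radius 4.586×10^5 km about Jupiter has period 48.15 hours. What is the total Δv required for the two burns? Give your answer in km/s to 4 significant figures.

Δv = 20.52 km/s

From Kepler's third law T² = 4π²r³/μ at r = 4.586×10^5 km, T = 48.15 hours = 48.15 × 3600 s = 1.7334×10^5 s: μ = 4π²r³/T² = 1.26726×10^8 km³/s².
Transfer-ellipse semi-major axis a_t = (r₁ + r₂)/2 = (75400 + 4.586×10^5)/2 = 2.670×10^5 km.
Circular speed at r₁: v₁ = √(μ/r₁) = √(1.26726×10^8/75400) = 41.00 km/s.
On the transfer ellipse at r₁, v² = μ(2/r − 1/a) gives v_p = √[μ(2/r₁ − 1/a_t)] = 53.73 km/s.
First burn Δv₁ = |v_p − v₁| = 12.73 km/s.
Circular speed at r₂: v₂ = √(μ/r₂) = 16.623 km/s.
Transfer-orbit speed at r₂: v_a = √[μ(2/r₂ − 1/a_t)] = 8.8338 km/s.
Second burn Δv₂ = |v₂ − v_a| = 7.789 km/s.
Δv = Δv₁ + Δv₂ = 12.73 + 7.789 = 20.52 km/s.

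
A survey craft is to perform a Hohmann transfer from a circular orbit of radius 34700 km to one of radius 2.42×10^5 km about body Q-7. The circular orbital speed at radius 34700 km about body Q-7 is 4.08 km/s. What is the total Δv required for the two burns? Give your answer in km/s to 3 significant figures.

Δv = 2.09 km/s

From the circular-orbit relation v² = μ/r at r = 34700 km: μ = v²r = (4.08)² × 34700 = 5.77630×10^5 km³/s².
Semi-major axis of the transfer orbit: a_t = (34700 + 2.420×10^5)/2 = 1.3835×10^5 km.
Circular speed at r₁: v₁ = √(μ/r₁) = √(5.77630×10^5/34700) = 4.080 km/s.
On the transfer ellipse at r₁, v² = μ(2/r − 1/a) gives v_p = √[μ(2/r₁ − 1/a_t)] = 5.396 km/s.
First burn Δv₁ = |v_p − v₁| = 1.316 km/s.
Circular speed at r₂: v₂ = √(μ/r₂) = 1.54496 km/s.
Transfer-orbit speed at r₂: v_a = √[μ(2/r₂ − 1/a_t)] = 0.773735 km/s.
Second burn Δv₂ = |v₂ − v_a| = 0.7712 km/s.
Total Δv = Δv₁ + Δv₂ = 2.087 km/s.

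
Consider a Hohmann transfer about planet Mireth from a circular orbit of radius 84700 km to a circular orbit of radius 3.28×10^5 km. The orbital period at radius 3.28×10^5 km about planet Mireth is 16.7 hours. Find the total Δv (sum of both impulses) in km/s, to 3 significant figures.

From Kepler's third law T² = 4π²r³/μ at r = 3.28×10^5 km, T = 16.7 hours = 16.7 × 3600 s = 60120 s: μ = 4π²r³/T² = 3.85428×10^8 km³/s².
Semi-major axis of the transfer orbit: a_t = (84700 + 3.280×10^5)/2 = 2.0635×10^5 km.
Circular speed at r₁: v₁ = √(μ/r₁) = √(3.85428×10^8/84700) = 67.46 km/s.
On the transfer ellipse at r₁, vis-viva gives v_p = √[μ(2/r₁ − 1/a_t)] = 85.05 km/s.
First burn Δv₁ = |v_p − v₁| = 17.59 km/s.
Circular speed at r₂: v₂ = √(μ/r₂) = 34.28 km/s.
Transfer-orbit speed at r₂: v_a = √[μ(2/r₂ − 1/a_t)] = 21.96 km/s.
Second burn Δv₂ = |v₂ − v_a| = 12.32 km/s.
Total Δv = Δv₁ + Δv₂ = 29.91 km/s.

Δv = 29.9 km/s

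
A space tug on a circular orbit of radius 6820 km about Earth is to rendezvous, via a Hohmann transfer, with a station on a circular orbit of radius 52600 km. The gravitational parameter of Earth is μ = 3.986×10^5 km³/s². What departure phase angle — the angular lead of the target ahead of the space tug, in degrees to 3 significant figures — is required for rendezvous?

The Hohmann ellipse has a_t = (r₁ + r₂)/2 = 29710 km.
Transfer time t = π√(a_t³/μ) = 25482 s.
The target's mean motion on its circular orbit is ω₂ = √(μ/r₂³) = 5.2335×10^-5 rad/s.
Angle swept by the target during transfer: ω₂·t = 1.3336 rad = 76.41°.
The space tug traverses 180° on the transfer ellipse, so the target must lead by 180° − 76.41° = 104°.

φ = 104°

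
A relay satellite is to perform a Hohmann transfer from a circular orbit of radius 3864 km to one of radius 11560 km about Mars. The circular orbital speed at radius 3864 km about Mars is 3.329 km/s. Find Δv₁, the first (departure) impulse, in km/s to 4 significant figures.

Δv₁ = 0.7468 km/s

From the circular-orbit relation v² = μ/r at r = 3864 km: μ = v²r = (3.329)² × 3864 = 42821.8 km³/s².
The Hohmann ellipse has a_t = (r₁ + r₂)/2 = 7712 km.
On the circular orbit at r = 3864 km, v_c = √(μ/r) = 3.3290 km/s.
Vis-viva on the transfer ellipse at r = 3864 km gives v_t = √[μ(2/r − 1/a_t)] = 4.0758 km/s.
Δv₁ = |v_t − v_c| = |4.0758 − 3.3290| = 0.7468 km/s.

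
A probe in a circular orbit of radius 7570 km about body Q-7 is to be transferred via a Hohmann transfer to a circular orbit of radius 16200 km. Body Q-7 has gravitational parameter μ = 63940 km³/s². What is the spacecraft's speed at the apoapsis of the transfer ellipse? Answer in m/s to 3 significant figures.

Transfer-ellipse semi-major axis a_t = (r₁ + r₂)/2 = (7570 + 16200)/2 = 11885 km.
The apoapsis of the transfer ellipse is at r = 16200 km.
Applying v² = μ(2/r − 1/a_t): v = 1.586 km/s.

v = 1590 m/s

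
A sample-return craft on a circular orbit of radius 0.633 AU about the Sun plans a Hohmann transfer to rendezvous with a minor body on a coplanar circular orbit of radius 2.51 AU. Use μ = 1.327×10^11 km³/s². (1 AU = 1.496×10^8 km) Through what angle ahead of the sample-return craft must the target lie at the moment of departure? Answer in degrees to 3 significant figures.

φ = 90.8°

In km: r₁ = 0.633 × 1.496×10^8 = 9.46968×10^7 km; r₂ = 2.51 × 1.496×10^8 = 3.75496×10^8 km.
The Hohmann ellipse has a_t = (r₁ + r₂)/2 = 2.350964×10^8 km.
Transfer time t = π√(a_t³/μ) = 3.10873×10^7 s.
Target angular speed ω₂ = √(μ/r₂³) = 5.00642×10^-8 rad/s.
Angle swept by the target during transfer: ω₂·t = 1.55636 rad = 89.17°.
The sample-return craft traverses 180° on the transfer ellipse, so the target must lead by 180° − 89.17° = 90.8°.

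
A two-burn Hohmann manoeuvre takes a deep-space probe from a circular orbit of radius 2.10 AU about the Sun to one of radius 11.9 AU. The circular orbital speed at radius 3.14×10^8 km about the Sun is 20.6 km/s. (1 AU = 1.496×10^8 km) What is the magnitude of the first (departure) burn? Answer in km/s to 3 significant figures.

From the circular-orbit relation v² = μ/r at r = 3.14×10^8 km: μ = v²r = (20.6)² × 3.14×10^8 = 1.33249×10^11 km³/s².
In km: r₁ = 2.10 × 1.496×10^8 = 3.1416×10^8 km; r₂ = 11.9 × 1.496×10^8 = 1.78024×10^9 km.
Transfer-ellipse semi-major axis a_t = (r₁ + r₂)/2 = (3.1416×10^8 + 1.78024×10^9)/2 = 1.0472×10^9 km.
On the circular orbit at r = 3.1416×10^8 km, v_c = √(μ/r) = 20.59475 km/s.
Vis-viva on the transfer ellipse at r = 3.1416×10^8 km gives v_t = √[μ(2/r − 1/a_t)] = 26.85227 km/s.
Δv₁ = |v_t − v_c| = |26.85227 − 20.59475| = 6.258 km/s.

Δv₁ = 6.26 km/s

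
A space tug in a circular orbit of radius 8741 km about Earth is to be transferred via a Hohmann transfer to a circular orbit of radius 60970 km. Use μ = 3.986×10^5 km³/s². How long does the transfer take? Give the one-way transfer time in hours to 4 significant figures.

Transfer-ellipse semi-major axis a_t = (r₁ + r₂)/2 = (8741 + 60970)/2 = 34855.5 km.
By Kepler's third law the transfer-orbit period is T = 2π√(a_t³/μ), so t = T/2 = 32381 s.
Converting: 32381 s ÷ 3600 s/hour = 8.995 hours.

t = 8.995 hours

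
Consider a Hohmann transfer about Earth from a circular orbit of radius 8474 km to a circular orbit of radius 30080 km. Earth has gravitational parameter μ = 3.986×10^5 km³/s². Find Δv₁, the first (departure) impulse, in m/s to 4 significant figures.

Semi-major axis of the transfer orbit: a_t = (8474 + 30080)/2 = 19277 km.
On the circular orbit at r = 8474 km, v_c = √(μ/r) = 6.858 km/s.
Vis-viva on the transfer ellipse at r = 8474 km gives v_t = √[μ(2/r − 1/a_t)] = 8.567 km/s.
Δv₁ = |v_t − v_c| = |8.567 − 6.858| = 1.709 km/s.

Δv₁ = 1709 m/s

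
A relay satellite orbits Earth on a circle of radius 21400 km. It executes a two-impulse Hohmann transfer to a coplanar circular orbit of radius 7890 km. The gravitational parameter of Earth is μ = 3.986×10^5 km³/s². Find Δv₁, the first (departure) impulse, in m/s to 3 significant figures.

Transfer-ellipse semi-major axis a_t = (r₁ + r₂)/2 = (21400 + 7890)/2 = 14645 km.
On the circular orbit at r = 21400 km, v_c = √(μ/r) = 4.316 km/s.
Transfer-orbit speed at the same r (vis-viva, a = a_t): v_t = √[μ(2/r − 1/a_t)] = 3.168 km/s.
Δv₁ = |v_t − v_c| = |3.168 − 4.316| = 1.148 km/s.

Δv₁ = 1150 m/s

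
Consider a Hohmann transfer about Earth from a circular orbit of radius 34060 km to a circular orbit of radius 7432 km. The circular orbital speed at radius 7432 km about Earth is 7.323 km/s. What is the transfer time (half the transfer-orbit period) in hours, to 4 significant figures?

From the circular-orbit relation v² = μ/r at r = 7432 km: μ = v²r = (7.323)² × 7432 = 3.98551×10^5 km³/s².
The Hohmann ellipse has a_t = (r₁ + r₂)/2 = 20746 km.
Half the transfer-orbit period gives t = π√(a_t³/μ) = 14870 s.
Converting: 14870 s ÷ 3600 s/hour = 4.131 hours.

t = 4.131 hours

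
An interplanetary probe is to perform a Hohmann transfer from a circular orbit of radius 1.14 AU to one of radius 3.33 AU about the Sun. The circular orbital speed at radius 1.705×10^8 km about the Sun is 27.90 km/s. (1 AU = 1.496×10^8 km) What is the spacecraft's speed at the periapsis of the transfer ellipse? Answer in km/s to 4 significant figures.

From the circular-orbit relation v² = μ/r at r = 1.705×10^8 km: μ = v²r = (27.90)² × 1.705×10^8 = 1.32719×10^11 km³/s².
In km: r₁ = 1.14 × 1.496×10^8 = 1.70544×10^8 km; r₂ = 3.33 × 1.496×10^8 = 4.98168×10^8 km.
Transfer-ellipse semi-major axis a_t = (r₁ + r₂)/2 = (1.70544×10^8 + 4.98168×10^8)/2 = 3.34356×10^8 km.
At periapsis, r = 1.70544×10^8 km.
Vis-viva: v = √[μ(2/r − 1/a_t)] = √[1.32719×10^11 × (2/1.70544×10^8 − 1/3.34356×10^8)] = 34.05 km/s.

v = 34.05 km/s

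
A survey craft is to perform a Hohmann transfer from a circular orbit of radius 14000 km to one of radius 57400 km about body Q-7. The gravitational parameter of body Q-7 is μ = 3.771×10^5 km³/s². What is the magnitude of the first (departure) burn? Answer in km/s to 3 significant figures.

Transfer-ellipse semi-major axis a_t = (r₁ + r₂)/2 = (14000 + 57400)/2 = 35700 km.
On the circular orbit at r = 14000 km, v_c = √(μ/r) = 5.190 km/s.
Vis-viva on the transfer ellipse at r = 14000 km gives v_t = √[μ(2/r − 1/a_t)] = 6.581 km/s.
Δv₁ = |v_t − v_c| = |6.581 − 5.190| = 1.391 km/s.

Δv₁ = 1.39 km/s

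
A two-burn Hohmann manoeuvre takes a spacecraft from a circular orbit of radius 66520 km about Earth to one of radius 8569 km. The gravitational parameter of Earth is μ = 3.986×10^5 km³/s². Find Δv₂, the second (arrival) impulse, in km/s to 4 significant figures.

Transfer-ellipse semi-major axis a_t = (r₁ + r₂)/2 = (66520 + 8569)/2 = 37544.5 km.
On the circular orbit at r = 8569 km, v_c = √(μ/r) = 6.820 km/s.
Vis-viva on the transfer ellipse at r = 8569 km gives v_t = √[μ(2/r − 1/a_t)] = 9.078 km/s.
Δv₂ = |v_t − v_c| = |9.078 − 6.820| = 2.258 km/s.

Δv₂ = 2.258 km/s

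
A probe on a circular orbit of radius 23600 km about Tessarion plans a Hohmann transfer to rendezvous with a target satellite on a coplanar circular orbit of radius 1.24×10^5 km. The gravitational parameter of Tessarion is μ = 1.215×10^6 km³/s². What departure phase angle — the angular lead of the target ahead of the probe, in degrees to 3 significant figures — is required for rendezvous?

The Hohmann ellipse has a_t = (r₁ + r₂)/2 = 73800 km.
Transfer time t = π√(a_t³/μ) = 57140.79 s.
Target angular speed ω₂ = √(μ/r₂³) = 2.524385×10^-5 rad/s.
Angle swept by the target during transfer: ω₂·t = 1.442454 rad = 82.647°.
Arrival is 180° from departure on the ellipse, so φ = 180° − 82.647° = 97.4°.

φ = 97.4°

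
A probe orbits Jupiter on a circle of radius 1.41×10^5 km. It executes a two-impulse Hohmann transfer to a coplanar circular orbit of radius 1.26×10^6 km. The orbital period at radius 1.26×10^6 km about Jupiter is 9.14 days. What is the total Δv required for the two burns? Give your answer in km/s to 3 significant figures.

From Kepler's third law T² = 4π²r³/μ at r = 1.26×10^6 km, T = 9.14 days = 9.14 × 86400 s = 7.89696×10^5 s: μ = 4π²r³/T² = 1.26634×10^8 km³/s².
The Hohmann ellipse has a_t = (r₁ + r₂)/2 = 7.005×10^5 km.
At r₁ the circular-orbit speed is v₁ = √(μ/r₁) = 29.97 km/s.
Transfer-orbit speed at r₁ (vis-viva): v_p = √[μ(2/r₁ − 1/a_t)] = 40.19 km/s.
First burn Δv₁ = |v_p − v₁| = 10.22 km/s.
Circular speed at r₂: v₂ = √(μ/r₂) = 10.025 km/s.
Transfer-orbit speed at r₂: v_a = √[μ(2/r₂ − 1/a_t)] = 4.4978 km/s.
Second burn Δv₂ = |v₂ − v_a| = 5.527 km/s.
Δv = Δv₁ + Δv₂ = 10.22 + 5.527 = 15.75 km/s.

Δv = 15.8 km/s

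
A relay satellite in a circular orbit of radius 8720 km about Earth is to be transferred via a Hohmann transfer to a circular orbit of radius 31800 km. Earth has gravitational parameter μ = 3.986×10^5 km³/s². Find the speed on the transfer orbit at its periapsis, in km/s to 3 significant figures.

Transfer-ellipse semi-major axis a_t = (r₁ + r₂)/2 = (8720 + 31800)/2 = 20260 km.
The periapsis of the transfer ellipse is at r = 8720 km.
From the vis-viva equation, v = √[μ(2/r − 1/a_t)] = 8.470 km/s.

v = 8.47 km/s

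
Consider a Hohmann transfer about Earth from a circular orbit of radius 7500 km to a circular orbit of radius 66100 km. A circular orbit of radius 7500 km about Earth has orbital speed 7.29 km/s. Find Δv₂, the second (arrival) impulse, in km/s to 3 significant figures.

Δv₂ = 1.35 km/s

From the circular-orbit relation v² = μ/r at r = 7500 km: μ = v²r = (7.29)² × 7500 = 3.98581×10^5 km³/s².
The Hohmann ellipse has a_t = (r₁ + r₂)/2 = 36800 km.
On the circular orbit at r = 66100 km, v_c = √(μ/r) = 2.456 km/s.
Transfer-orbit speed at the same r (vis-viva, a = a_t): v_t = √[μ(2/r − 1/a_t)] = 1.109 km/s.
Δv₂ = |v_t − v_c| = |1.109 − 2.456| = 1.347 km/s.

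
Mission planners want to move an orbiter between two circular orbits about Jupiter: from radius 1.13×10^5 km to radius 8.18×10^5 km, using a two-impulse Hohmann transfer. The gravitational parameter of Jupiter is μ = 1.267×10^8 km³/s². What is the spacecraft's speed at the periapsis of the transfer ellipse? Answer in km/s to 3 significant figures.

v = 44.4 km/s

Transfer-ellipse semi-major axis a_t = (r₁ + r₂)/2 = (1.130×10^5 + 8.180×10^5)/2 = 4.655×10^5 km.
The periapsis of the transfer ellipse is at r = 1.130×10^5 km.
From the vis-viva equation, v = √[μ(2/r − 1/a_t)] = 44.39 km/s.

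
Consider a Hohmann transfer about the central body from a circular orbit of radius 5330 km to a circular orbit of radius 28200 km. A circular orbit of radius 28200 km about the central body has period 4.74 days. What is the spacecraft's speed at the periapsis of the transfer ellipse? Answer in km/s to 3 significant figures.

v = 1.29 km/s

From Kepler's third law T² = 4π²r³/μ at r = 28200 km, T = 4.74 days = 4.74 × 86400 s = 4.09536×10^5 s: μ = 4π²r³/T² = 5278.65 km³/s².
Transfer-ellipse semi-major axis a_t = (r₁ + r₂)/2 = (5330 + 28200)/2 = 16765 km.
At periapsis, r = 5330 km.
Vis-viva: v = √[μ(2/r − 1/a_t)] = √[5278.65 × (2/5330 − 1/16765)] = 1.291 km/s.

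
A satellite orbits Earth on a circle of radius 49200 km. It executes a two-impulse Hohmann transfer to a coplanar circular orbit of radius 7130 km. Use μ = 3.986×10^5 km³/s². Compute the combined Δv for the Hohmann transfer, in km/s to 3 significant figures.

Δv = 3.82 km/s

Semi-major axis of the transfer orbit: a_t = (49200 + 7130)/2 = 28165 km.
Circular speed at r₁: v₁ = √(μ/r₁) = √(3.986×10^5/49200) = 2.846 km/s.
On the transfer ellipse at r₁, v² = μ(2/r − 1/a) gives v_a = √[μ(2/r₁ − 1/a_t)] = 1.432 km/s.
First burn Δv₁ = |v_a − v₁| = 1.414 km/s.
At r₂, v₂ = √(μ/r₂) = 7.477 km/s.
Transfer-orbit speed at r₂: v_p = √[μ(2/r₂ − 1/a_t)] = 9.882 km/s.
Second burn Δv₂ = |v₂ − v_p| = 2.405 km/s.
Δv = Δv₁ + Δv₂ = 1.414 + 2.405 = 3.819 km/s.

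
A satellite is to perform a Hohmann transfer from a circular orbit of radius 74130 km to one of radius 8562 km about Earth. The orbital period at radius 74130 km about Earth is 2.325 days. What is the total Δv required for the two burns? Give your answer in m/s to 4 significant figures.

From Kepler's third law T² = 4π²r³/μ at r = 74130 km, T = 2.325 days = 2.325 × 86400 s = 2.0088×10^5 s: μ = 4π²r³/T² = 3.98537×10^5 km³/s².
The Hohmann ellipse has a_t = (r₁ + r₂)/2 = 41346 km.
At r₁ the circular-orbit speed is v₁ = √(μ/r₁) = 2.31866 km/s.
Transfer-orbit speed at r₁ (vis-viva): v_a = √[μ(2/r₁ − 1/a_t)] = 1.05514 km/s.
First burn Δv₁ = |v_a − v₁| = 1.2635 km/s.
At r₂, v₂ = √(μ/r₂) = 6.82255 km/s.
Transfer-orbit speed at r₂: v_p = √[μ(2/r₂ − 1/a_t)] = 9.13538 km/s.
Second burn Δv₂ = |v₂ − v_p| = 2.3128 km/s.
Δv = Δv₁ + Δv₂ = 1.2635 + 2.3128 = 3.576 km/s.

Δv = 3576 m/s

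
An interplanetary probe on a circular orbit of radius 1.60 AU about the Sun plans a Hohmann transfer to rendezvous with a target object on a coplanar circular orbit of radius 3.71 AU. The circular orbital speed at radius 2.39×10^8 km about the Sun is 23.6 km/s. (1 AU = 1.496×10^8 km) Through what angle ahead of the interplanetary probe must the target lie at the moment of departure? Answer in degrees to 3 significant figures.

From the circular-orbit relation v² = μ/r at r = 2.39×10^8 km: μ = v²r = (23.6)² × 2.39×10^8 = 1.33113×10^11 km³/s².
In km: r₁ = 1.60 × 1.496×10^8 = 2.3936×10^8 km; r₂ = 3.71 × 1.496×10^8 = 5.55016×10^8 km.
Semi-major axis of the transfer orbit: a_t = (2.3936×10^8 + 5.55016×10^8)/2 = 3.97188×10^8 km.
The half-period of the transfer ellipse is t = π√(a_t³/μ) = 6.816×10^7 s.
The target's mean motion on its circular orbit is ω₂ = √(μ/r₂³) = 2.790×10^-8 rad/s.
Angle swept by the target during transfer: ω₂·t = 1.902 rad = 109.0°.
Arrival is 180° from departure on the ellipse, so φ = 180° − 109.0° = 71.0°.

φ = 71.0°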